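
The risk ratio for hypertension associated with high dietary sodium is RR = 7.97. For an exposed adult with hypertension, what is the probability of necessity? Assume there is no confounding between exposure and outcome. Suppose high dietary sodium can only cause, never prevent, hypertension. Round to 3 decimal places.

Under exogeneity and monotonicity, PN = (RR − 1) / RR = 1 − 1/RR.
PN = (7.97 − 1) / 7.97 = 6.97 / 7.97 ≈ 0.8745

PN ≈ 0.875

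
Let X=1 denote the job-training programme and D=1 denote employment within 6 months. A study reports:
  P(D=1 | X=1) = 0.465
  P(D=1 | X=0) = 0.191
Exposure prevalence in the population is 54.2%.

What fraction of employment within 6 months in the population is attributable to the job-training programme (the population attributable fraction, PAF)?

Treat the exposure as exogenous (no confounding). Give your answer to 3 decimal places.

PAF ≈ 0.437

Let p₁ = 0.465, p₀ = 0.191.
Overall risk P(Y=1) = π·p₁ + (1−π)·p₀ = 0.542×0.465 + 0.458×0.191 = 0.33951.
Under exogeneity, PAF = [P(Y=1) − p₀] / P(Y=1).
PAF = (0.33951 − 0.191) / 0.33951 ≈ 0.4374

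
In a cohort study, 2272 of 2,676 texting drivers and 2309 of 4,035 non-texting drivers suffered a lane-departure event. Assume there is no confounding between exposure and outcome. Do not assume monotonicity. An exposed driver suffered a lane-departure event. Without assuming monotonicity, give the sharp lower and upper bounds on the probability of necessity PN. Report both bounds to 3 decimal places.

p₁ = P(outcome | exposed) = 2272/2676 = 0.84903
p₀ = P(outcome | unexposed) = 2309/4035 = 0.57224
Under exogeneity alone the bounds on PN are max{0,(p₁−p₀)/p₁} ≤ PN ≤ min{1,(1−p₀)/p₁}.
  lower = (p₁ − p₀)/p₁ = 0.27679 / 0.84903 ≈ 0.3260
  upper = min{1, (1 − p₀)/p₁} = 0.42776 / 0.84903 ≈ 0.5038

0.326 ≤ PN ≤ 0.504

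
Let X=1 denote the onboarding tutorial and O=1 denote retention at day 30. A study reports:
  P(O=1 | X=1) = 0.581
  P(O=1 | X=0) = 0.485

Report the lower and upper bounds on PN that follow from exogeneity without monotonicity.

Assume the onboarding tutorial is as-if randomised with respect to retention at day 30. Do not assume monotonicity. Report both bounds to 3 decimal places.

Let p₁ = 0.581, p₀ = 0.485.
Under exogeneity alone the bounds on PN are max{0,(p₁−p₀)/p₁} ≤ PN ≤ min{1,(1−p₀)/p₁}.
  lower = (p₁ − p₀)/p₁ = 0.096 / 0.581 ≈ 0.1652
  upper = min{1, (1 − p₀)/p₁} = 0.515 / 0.581 ≈ 0.8864

0.165 ≤ PN ≤ 0.886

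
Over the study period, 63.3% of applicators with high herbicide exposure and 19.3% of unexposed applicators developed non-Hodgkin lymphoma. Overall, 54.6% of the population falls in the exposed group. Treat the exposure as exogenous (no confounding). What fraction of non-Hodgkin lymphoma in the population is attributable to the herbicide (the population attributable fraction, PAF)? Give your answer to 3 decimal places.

PAF ≈ 0.555

p₁ = 0.633, p₀ = 0.193.
Overall risk P(Y=1) = π·p₁ + (1−π)·p₀ = 0.546×0.633 + 0.454×0.193 = 0.43324.
Under exogeneity, PAF = [P(Y=1) − p₀] / P(Y=1).
PAF = (0.43324 − 0.193) / 0.43324 ≈ 0.5545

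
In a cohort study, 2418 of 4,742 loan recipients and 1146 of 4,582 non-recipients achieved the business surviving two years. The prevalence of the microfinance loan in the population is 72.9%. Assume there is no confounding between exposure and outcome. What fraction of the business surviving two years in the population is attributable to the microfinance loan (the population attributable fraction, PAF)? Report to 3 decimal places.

PAF ≈ 0.431

p₁ = P(outcome | exposed) = 2418/4742 = 0.50991
p₀ = P(outcome | unexposed) = 1146/4582 = 0.25011
Overall risk P(Y=1) = π·p₁ + (1−π)·p₀ = 0.729×0.50991 + 0.271×0.25011 = 0.43951.
Under exogeneity, PAF = [P(Y=1) − p₀] / P(Y=1).
PAF = (0.43951 − 0.25011) / 0.43951 ≈ 0.4309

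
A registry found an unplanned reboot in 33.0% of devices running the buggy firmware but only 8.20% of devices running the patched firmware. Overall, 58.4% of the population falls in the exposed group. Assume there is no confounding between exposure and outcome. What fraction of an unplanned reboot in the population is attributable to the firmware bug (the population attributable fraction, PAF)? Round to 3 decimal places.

p₁ = 0.33, p₀ = 0.082.
Overall risk P(Y=1) = π·p₁ + (1−π)·p₀ = 0.584×0.33 + 0.416×0.082 = 0.22683.
Under exogeneity, PAF = [P(Y=1) − p₀] / P(Y=1).
PAF = (0.22683 − 0.082) / 0.22683 ≈ 0.6385

PAF ≈ 0.638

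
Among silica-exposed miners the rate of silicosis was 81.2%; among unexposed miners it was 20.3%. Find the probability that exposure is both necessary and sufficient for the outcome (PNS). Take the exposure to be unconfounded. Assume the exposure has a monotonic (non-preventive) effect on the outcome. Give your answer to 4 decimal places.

p₁ = 0.812, p₀ = 0.203.
Under exogeneity and monotonicity, PNS = p₁ − p₀.
PNS = 0.812 − 0.203 = 0.609

PNS ≈ 0.6090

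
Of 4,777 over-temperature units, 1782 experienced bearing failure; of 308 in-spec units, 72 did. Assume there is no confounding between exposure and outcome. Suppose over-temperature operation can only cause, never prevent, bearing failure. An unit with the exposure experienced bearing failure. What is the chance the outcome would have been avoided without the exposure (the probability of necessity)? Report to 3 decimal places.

PN ≈ 0.373

p₁ = P(outcome | exposed) = 1782/4777 = 0.37304
p₀ = P(outcome | unexposed) = 72/308 = 0.23377
Under exogeneity and monotonicity, PN = (p₁ − p₀) / p₁.
PN = (0.37304 − 0.23377) / 0.37304 = 0.13927 / 0.37304 ≈ 0.3733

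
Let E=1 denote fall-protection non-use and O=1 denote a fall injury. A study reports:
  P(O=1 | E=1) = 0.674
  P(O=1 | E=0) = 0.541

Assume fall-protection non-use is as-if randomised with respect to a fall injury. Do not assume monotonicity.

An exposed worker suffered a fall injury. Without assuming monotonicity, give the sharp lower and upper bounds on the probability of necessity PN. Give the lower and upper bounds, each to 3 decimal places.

0.197 ≤ PN ≤ 0.681

Let p₁ = 0.674, p₀ = 0.541.
Under exogeneity alone the bounds on PN are max{0,(p₁−p₀)/p₁} ≤ PN ≤ min{1,(1−p₀)/p₁}.
  lower = (p₁ − p₀)/p₁ = 0.133 / 0.674 ≈ 0.1973
  upper = min{1, (1 − p₀)/p₁} = 0.459 / 0.674 ≈ 0.6810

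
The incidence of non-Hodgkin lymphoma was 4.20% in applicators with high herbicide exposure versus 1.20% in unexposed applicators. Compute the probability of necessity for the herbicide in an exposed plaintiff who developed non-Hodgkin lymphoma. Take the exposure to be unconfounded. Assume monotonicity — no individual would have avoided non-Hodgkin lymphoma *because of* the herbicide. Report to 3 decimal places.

PN ≈ 0.714

p₁ = 0.042, p₀ = 0.012.
Under exogeneity and monotonicity, PN = (p₁ − p₀) / p₁.
PN = (0.042 − 0.012) / 0.042 = 0.03 / 0.042 ≈ 0.7143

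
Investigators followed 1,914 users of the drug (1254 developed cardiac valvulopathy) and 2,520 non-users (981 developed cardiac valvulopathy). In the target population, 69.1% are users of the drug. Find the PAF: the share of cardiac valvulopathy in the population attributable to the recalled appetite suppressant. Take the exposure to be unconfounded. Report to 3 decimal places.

p₁ = P(outcome | exposed) = 1254/1914 = 0.65517
p₀ = P(outcome | unexposed) = 981/2520 = 0.38929
Overall risk P(Y=1) = π·p₁ + (1−π)·p₀ = 0.691×0.65517 + 0.309×0.38929 = 0.57301.
Under exogeneity, PAF = [P(Y=1) − p₀] / P(Y=1).
PAF = (0.57301 − 0.38929) / 0.57301 ≈ 0.3206

PAF ≈ 0.321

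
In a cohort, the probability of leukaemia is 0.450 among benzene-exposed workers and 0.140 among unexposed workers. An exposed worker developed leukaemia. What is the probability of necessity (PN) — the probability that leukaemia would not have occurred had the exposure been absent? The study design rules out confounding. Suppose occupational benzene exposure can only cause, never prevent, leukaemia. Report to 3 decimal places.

Let p₁ = 0.45, p₀ = 0.14.
Under exogeneity and monotonicity, PN = (p₁ − p₀) / p₁.
PN = (0.45 − 0.14) / 0.45 = 0.31 / 0.45 ≈ 0.6889

PN ≈ 0.689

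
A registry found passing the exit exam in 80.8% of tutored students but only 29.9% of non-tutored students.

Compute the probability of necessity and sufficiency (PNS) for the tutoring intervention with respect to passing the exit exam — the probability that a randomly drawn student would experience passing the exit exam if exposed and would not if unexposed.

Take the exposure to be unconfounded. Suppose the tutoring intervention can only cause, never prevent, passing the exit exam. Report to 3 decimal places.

p₁ = 0.808, p₀ = 0.299.
Under exogeneity and monotonicity, PNS = p₁ − p₀.
PNS = 0.808 − 0.299 = 0.509

PNS ≈ 0.509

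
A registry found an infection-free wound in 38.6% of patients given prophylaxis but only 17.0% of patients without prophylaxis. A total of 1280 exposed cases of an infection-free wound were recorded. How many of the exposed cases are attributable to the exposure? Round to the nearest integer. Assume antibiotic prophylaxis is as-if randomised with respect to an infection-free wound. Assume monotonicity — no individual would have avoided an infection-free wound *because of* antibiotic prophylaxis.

about 716 cases

p₁ = 0.386, p₀ = 0.17.
PN = (p₁ − p₀)/p₁ = (0.386 − 0.17) / 0.386 ≈ 0.55959.
Attributable cases ≈ PN × (exposed cases) = 0.55959 × 1280 ≈ 716.27.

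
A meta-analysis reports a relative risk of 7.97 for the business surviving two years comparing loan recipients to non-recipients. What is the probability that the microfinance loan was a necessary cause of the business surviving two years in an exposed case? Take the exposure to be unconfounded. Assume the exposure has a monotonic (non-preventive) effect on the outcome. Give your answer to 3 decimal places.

Under exogeneity and monotonicity, PN = (RR − 1) / RR = 1 − 1/RR.
PN = (7.97 − 1) / 7.97 = 6.97 / 7.97 ≈ 0.8745

PN ≈ 0.875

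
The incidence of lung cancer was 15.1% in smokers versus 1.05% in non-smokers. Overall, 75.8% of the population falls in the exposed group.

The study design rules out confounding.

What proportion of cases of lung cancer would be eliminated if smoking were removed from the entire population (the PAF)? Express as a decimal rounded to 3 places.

p₁ = 0.151, p₀ = 0.0105.
Overall risk P(Y=1) = π·p₁ + (1−π)·p₀ = 0.758×0.151 + 0.242×0.0105 = 0.117.
Under exogeneity, PAF = [P(Y=1) − p₀] / P(Y=1).
PAF = (0.117 − 0.0105) / 0.117 ≈ 0.9103

PAF ≈ 0.910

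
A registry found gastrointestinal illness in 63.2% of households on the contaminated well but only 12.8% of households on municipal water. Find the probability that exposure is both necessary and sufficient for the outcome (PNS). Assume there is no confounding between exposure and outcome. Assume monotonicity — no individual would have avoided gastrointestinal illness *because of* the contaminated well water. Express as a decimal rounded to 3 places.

PNS ≈ 0.504

p₁ = 0.632, p₀ = 0.128.
Under exogeneity and monotonicity, PNS = p₁ − p₀.
PNS = 0.632 − 0.128 = 0.504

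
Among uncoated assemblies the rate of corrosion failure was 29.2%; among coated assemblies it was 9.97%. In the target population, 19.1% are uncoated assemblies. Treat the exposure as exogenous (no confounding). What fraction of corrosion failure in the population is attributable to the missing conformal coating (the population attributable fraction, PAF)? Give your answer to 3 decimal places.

p₁ = 0.292, p₀ = 0.0997.
Overall risk P(Y=1) = π·p₁ + (1−π)·p₀ = 0.191×0.292 + 0.809×0.0997 = 0.13643.
Under exogeneity, PAF = [P(Y=1) − p₀] / P(Y=1).
PAF = (0.13643 − 0.0997) / 0.13643 ≈ 0.2692

PAF ≈ 0.269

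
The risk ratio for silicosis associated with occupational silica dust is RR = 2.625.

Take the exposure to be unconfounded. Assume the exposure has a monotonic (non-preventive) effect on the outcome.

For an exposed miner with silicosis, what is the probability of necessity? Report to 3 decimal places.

PN ≈ 0.619

Under exogeneity and monotonicity, PN = (RR − 1) / RR = 1 − 1/RR.
PN = (2.625 − 1) / 2.625 = 1.625 / 2.625 ≈ 0.6190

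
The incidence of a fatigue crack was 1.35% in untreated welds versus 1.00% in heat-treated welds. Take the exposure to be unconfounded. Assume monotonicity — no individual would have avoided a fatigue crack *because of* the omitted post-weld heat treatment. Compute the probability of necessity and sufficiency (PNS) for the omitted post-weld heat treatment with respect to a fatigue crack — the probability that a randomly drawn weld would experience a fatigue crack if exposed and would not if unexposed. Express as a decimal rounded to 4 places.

p₁ = 0.0135, p₀ = 0.01.
Under exogeneity and monotonicity, PNS = p₁ − p₀.
PNS = 0.0135 − 0.01 = 0.0035

PNS ≈ 0.0035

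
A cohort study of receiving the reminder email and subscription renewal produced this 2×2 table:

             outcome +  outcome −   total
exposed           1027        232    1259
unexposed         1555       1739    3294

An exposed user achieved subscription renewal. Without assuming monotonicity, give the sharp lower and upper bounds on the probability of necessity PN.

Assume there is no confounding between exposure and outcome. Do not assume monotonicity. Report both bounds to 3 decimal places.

0.421 ≤ PN ≤ 0.647

p₁ = P(outcome | exposed) = 1027/1259 = 0.81573
p₀ = P(outcome | unexposed) = 1555/3294 = 0.47207
Under exogeneity alone the bounds on PN are max{0,(p₁−p₀)/p₁} ≤ PN ≤ min{1,(1−p₀)/p₁}.
  lower = (p₁ − p₀)/p₁ = 0.34366 / 0.81573 ≈ 0.4213
  upper = min{1, (1 − p₀)/p₁} = 0.52793 / 0.81573 ≈ 0.6472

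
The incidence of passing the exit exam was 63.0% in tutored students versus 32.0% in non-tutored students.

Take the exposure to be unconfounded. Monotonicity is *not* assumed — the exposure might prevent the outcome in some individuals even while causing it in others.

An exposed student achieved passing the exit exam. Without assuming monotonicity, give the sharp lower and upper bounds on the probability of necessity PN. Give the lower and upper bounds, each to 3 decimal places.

0.492 ≤ PN ≤ 1.000

p₁ = 0.63, p₀ = 0.32.
Under exogeneity alone the bounds on PN are max{0,(p₁−p₀)/p₁} ≤ PN ≤ min{1,(1−p₀)/p₁}.
  lower = (p₁ − p₀)/p₁ = 0.31 / 0.63 ≈ 0.4921
  upper = min{1, (1 − p₀)/p₁} = 0.68 / 0.63 ≈ 1.0794 → capped at 1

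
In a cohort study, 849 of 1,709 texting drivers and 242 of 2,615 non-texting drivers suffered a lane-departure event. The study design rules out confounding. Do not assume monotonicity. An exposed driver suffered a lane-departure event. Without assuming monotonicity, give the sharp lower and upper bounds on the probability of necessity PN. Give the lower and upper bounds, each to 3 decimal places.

0.814 ≤ PN ≤ 1.000

p₁ = P(outcome | exposed) = 849/1709 = 0.49678
p₀ = P(outcome | unexposed) = 242/2615 = 0.092543
Under exogeneity alone the bounds on PN are max{0,(p₁−p₀)/p₁} ≤ PN ≤ min{1,(1−p₀)/p₁}.
  lower = (p₁ − p₀)/p₁ = 0.40424 / 0.49678 ≈ 0.8137
  upper = min{1, (1 − p₀)/p₁} = 0.90746 / 0.49678 ≈ 1.8267 → capped at 1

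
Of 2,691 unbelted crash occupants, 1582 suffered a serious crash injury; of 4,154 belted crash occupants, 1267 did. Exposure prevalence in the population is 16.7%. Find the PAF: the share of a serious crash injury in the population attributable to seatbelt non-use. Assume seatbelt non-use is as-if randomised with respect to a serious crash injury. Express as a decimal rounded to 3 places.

p₁ = P(outcome | exposed) = 1582/2691 = 0.58789
p₀ = P(outcome | unexposed) = 1267/4154 = 0.30501
Overall risk P(Y=1) = π·p₁ + (1−π)·p₀ = 0.167×0.58789 + 0.833×0.30501 = 0.35225.
Under exogeneity, PAF = [P(Y=1) − p₀] / P(Y=1).
PAF = (0.35225 − 0.30501) / 0.35225 ≈ 0.1341

PAF ≈ 0.134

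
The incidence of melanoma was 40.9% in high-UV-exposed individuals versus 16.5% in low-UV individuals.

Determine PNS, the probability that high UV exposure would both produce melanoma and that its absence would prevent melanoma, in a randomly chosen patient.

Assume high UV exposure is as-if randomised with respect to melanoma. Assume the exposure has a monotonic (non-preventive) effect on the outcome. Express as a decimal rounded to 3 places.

p₁ = 0.409, p₀ = 0.165.
Under exogeneity and monotonicity, PNS = p₁ − p₀.
PNS = 0.409 − 0.165 = 0.244

PNS ≈ 0.244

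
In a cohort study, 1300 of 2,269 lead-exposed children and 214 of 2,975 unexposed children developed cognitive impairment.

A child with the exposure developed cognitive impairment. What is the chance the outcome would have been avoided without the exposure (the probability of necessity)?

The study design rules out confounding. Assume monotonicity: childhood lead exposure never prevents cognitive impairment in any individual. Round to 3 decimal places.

p₁ = P(outcome | exposed) = 1300/2269 = 0.57294
p₀ = P(outcome | unexposed) = 214/2975 = 0.071933
Under exogeneity and monotonicity, PN = (p₁ − p₀) / p₁.
PN = (0.57294 − 0.071933) / 0.57294 = 0.50101 / 0.57294 ≈ 0.8744

PN ≈ 0.874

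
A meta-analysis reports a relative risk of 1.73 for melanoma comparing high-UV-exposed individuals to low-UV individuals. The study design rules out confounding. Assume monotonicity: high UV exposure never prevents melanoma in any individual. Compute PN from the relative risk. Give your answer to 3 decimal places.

Under exogeneity and monotonicity, PN = (RR − 1) / RR = 1 − 1/RR.
PN = (1.73 − 1) / 1.73 = 0.73 / 1.73 ≈ 0.4220

PN ≈ 0.422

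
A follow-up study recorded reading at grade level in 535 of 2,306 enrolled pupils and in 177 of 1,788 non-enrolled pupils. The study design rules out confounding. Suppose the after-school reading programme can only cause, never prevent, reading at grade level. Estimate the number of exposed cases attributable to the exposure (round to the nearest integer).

about 307 cases

p₁ = P(outcome | exposed) = 535/2306 = 0.232
p₀ = P(outcome | unexposed) = 177/1788 = 0.098993
PN = (p₁ − p₀)/p₁ = (0.232 − 0.098993) / 0.232 ≈ 0.57331.
Attributable cases ≈ PN × (exposed cases) = 0.57331 × 535 ≈ 306.72.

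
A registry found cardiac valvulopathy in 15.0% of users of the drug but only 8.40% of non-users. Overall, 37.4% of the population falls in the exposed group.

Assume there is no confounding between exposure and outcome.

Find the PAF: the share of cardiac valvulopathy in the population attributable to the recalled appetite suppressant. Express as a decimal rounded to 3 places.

p₁ = 0.15, p₀ = 0.084.
Overall risk P(Y=1) = π·p₁ + (1−π)·p₀ = 0.374×0.15 + 0.626×0.084 = 0.10868.
Under exogeneity, PAF = [P(Y=1) − p₀] / P(Y=1).
PAF = (0.10868 − 0.084) / 0.10868 ≈ 0.2271

PAF ≈ 0.227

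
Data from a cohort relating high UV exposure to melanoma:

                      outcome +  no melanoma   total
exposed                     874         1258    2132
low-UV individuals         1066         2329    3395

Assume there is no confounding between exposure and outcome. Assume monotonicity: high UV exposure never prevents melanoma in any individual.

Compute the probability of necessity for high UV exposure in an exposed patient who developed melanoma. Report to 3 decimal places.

PN ≈ 0.234

p₁ = P(outcome | exposed) = 874/2132 = 0.40994
p₀ = P(outcome | unexposed) = 1066/3395 = 0.31399
Under exogeneity and monotonicity, PN = (p₁ − p₀)/p₁.
PN = (0.40994 − 0.31399) / 0.40994 ≈ 0.2341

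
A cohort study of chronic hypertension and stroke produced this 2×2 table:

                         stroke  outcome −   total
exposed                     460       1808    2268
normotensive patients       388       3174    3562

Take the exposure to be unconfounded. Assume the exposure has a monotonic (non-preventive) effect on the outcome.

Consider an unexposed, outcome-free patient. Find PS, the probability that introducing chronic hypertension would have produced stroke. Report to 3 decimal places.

p₁ = P(outcome | exposed) = 460/2268 = 0.20282
p₀ = P(outcome | unexposed) = 388/3562 = 0.10893
Under exogeneity and monotonicity, PS = (p₁ − p₀) / (1 − p₀).
PS = (0.20282 − 0.10893) / (1 − 0.10893) = 0.093894 / 0.89107 ≈ 0.1054

PS ≈ 0.105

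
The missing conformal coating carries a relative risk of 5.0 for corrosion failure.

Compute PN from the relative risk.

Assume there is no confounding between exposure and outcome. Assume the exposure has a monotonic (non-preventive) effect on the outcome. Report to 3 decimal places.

Under exogeneity and monotonicity, PN = (RR − 1) / RR = 1 − 1/RR.
PN = (5.0 − 1) / 5.0 = 4 / 5.0 ≈ 0.8000

PN ≈ 0.800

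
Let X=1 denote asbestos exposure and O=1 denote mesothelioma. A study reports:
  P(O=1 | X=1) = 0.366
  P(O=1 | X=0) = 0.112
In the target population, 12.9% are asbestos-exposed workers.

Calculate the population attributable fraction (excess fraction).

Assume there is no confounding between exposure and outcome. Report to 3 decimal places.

PAF ≈ 0.226

Let p₁ = 0.366, p₀ = 0.112.
Overall risk P(Y=1) = π·p₁ + (1−π)·p₀ = 0.129×0.366 + 0.871×0.112 = 0.14477.
Under exogeneity, PAF = [P(Y=1) − p₀] / P(Y=1).
PAF = (0.14477 − 0.112) / 0.14477 ≈ 0.2263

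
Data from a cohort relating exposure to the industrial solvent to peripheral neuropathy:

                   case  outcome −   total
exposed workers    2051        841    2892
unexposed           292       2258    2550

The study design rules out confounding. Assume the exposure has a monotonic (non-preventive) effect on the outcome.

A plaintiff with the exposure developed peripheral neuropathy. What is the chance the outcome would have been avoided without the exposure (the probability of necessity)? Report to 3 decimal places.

p₁ = P(outcome | exposed) = 2051/2892 = 0.7092
p₀ = P(outcome | unexposed) = 292/2550 = 0.11451
Under exogeneity and monotonicity, PN = (p₁ − p₀)/p₁.
PN = (0.7092 − 0.11451) / 0.7092 ≈ 0.8385

PN ≈ 0.839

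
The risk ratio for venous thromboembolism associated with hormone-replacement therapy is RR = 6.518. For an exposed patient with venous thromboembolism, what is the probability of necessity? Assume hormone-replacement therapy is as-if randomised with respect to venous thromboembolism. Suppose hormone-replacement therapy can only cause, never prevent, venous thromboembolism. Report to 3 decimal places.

PN ≈ 0.847

Under exogeneity and monotonicity, PN = (RR − 1) / RR = 1 − 1/RR.
PN = (6.518 − 1) / 6.518 = 5.518 / 6.518 ≈ 0.8466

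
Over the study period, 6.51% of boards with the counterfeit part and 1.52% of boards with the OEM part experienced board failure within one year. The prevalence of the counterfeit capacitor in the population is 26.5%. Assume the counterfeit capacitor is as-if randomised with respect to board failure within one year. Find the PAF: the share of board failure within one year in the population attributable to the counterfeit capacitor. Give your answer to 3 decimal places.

PAF ≈ 0.465

p₁ = 0.0651, p₀ = 0.0152.
Overall risk P(Y=1) = π·p₁ + (1−π)·p₀ = 0.265×0.0651 + 0.735×0.0152 = 0.028423.
Under exogeneity, PAF = [P(Y=1) − p₀] / P(Y=1).
PAF = (0.028423 − 0.0152) / 0.028423 ≈ 0.4652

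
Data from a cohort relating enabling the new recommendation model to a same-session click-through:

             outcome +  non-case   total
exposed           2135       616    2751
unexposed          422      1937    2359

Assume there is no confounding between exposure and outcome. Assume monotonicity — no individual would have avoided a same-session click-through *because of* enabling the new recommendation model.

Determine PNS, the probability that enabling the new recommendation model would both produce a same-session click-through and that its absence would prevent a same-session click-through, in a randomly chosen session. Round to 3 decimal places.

p₁ = P(outcome | exposed) = 2135/2751 = 0.77608
p₀ = P(outcome | unexposed) = 422/2359 = 0.17889
Under exogeneity and monotonicity, PNS = p₁ − p₀.
PNS = 0.77608 − 0.17889 = 0.59719

PNS ≈ 0.597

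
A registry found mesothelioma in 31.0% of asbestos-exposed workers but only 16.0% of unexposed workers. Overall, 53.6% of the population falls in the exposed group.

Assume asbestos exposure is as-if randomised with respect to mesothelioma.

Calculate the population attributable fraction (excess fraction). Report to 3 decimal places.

PAF ≈ 0.334

p₁ = 0.31, p₀ = 0.16.
Overall risk P(Y=1) = π·p₁ + (1−π)·p₀ = 0.536×0.31 + 0.464×0.16 = 0.2404.
Under exogeneity, PAF = [P(Y=1) − p₀] / P(Y=1).
PAF = (0.2404 − 0.16) / 0.2404 ≈ 0.3344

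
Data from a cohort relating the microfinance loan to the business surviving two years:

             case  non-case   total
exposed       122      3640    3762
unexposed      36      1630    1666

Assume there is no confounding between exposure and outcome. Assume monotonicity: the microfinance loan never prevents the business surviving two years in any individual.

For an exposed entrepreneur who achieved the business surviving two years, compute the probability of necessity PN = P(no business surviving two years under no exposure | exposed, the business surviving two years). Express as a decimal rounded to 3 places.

PN ≈ 0.334

p₁ = P(outcome | exposed) = 122/3762 = 0.03243
p₀ = P(outcome | unexposed) = 36/1666 = 0.021609
Under exogeneity and monotonicity, PN = (p₁ − p₀) / p₁.
PN = (0.03243 − 0.021609) / 0.03243 = 0.010821 / 0.03243 ≈ 0.3337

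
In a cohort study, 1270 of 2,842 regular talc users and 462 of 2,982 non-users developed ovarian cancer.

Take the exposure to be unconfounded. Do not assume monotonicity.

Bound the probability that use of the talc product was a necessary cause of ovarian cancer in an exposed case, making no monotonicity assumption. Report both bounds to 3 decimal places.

p₁ = P(outcome | exposed) = 1270/2842 = 0.44687
p₀ = P(outcome | unexposed) = 462/2982 = 0.15493
Under exogeneity alone the bounds on PN are max{0,(p₁−p₀)/p₁} ≤ PN ≤ min{1,(1−p₀)/p₁}.
  lower = (p₁ − p₀)/p₁ = 0.29194 / 0.44687 ≈ 0.6533
  upper = min{1, (1 − p₀)/p₁} = 0.84507 / 0.44687 ≈ 1.8911 → capped at 1

0.653 ≤ PN ≤ 1.000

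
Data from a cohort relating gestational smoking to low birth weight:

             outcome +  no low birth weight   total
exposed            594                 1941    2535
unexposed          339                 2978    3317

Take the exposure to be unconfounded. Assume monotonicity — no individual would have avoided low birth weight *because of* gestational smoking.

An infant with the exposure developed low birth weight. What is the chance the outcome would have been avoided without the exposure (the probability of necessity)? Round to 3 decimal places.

p₁ = P(outcome | exposed) = 594/2535 = 0.23432
p₀ = P(outcome | unexposed) = 339/3317 = 0.1022
Under exogeneity and monotonicity, PN = (p₁ − p₀)/p₁.
PN = (0.23432 − 0.1022) / 0.23432 ≈ 0.5638

PN ≈ 0.564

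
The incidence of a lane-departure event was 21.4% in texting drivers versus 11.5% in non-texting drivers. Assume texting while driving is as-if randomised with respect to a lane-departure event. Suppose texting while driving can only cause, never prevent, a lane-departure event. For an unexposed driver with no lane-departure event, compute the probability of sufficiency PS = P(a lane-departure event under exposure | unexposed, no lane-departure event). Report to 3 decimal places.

p₁ = 0.214, p₀ = 0.115.
Under exogeneity and monotonicity, PS = (p₁ − p₀) / (1 − p₀).
PS = (0.214 − 0.115) / (1 − 0.115) = 0.099 / 0.885 ≈ 0.1119

PS ≈ 0.112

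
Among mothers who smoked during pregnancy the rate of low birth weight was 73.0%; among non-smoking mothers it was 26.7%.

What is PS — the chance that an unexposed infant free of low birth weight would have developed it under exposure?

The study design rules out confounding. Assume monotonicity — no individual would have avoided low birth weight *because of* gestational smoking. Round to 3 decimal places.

PS ≈ 0.632

p₁ = 0.73, p₀ = 0.267.
Under exogeneity and monotonicity, PS = (p₁ − p₀) / (1 − p₀).
PS = (0.73 − 0.267) / (1 − 0.267) = 0.463 / 0.733 ≈ 0.6317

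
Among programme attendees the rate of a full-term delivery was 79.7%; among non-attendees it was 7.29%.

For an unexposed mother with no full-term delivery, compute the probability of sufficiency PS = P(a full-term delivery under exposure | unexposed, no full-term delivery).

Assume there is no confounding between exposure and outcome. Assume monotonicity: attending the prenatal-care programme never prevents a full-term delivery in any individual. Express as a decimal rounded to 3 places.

p₁ = 0.797, p₀ = 0.0729.
Under exogeneity and monotonicity, PS = (p₁ − p₀) / (1 − p₀).
PS = (0.797 − 0.0729) / (1 − 0.0729) = 0.7241 / 0.9271 ≈ 0.7810

PS ≈ 0.781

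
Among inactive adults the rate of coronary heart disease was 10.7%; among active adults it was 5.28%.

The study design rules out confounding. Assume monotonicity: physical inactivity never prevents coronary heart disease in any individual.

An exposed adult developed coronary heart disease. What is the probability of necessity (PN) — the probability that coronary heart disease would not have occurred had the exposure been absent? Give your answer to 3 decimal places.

PN ≈ 0.507

p₁ = 0.107, p₀ = 0.0528.
Under exogeneity and monotonicity, PN = (p₁ − p₀) / p₁.
PN = (0.107 − 0.0528) / 0.107 = 0.0542 / 0.107 ≈ 0.5065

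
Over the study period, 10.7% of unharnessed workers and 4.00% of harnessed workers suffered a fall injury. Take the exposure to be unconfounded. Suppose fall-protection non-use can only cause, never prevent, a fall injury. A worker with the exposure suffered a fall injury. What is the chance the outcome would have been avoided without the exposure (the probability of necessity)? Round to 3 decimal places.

PN ≈ 0.626

p₁ = 0.107, p₀ = 0.04.
Under exogeneity and monotonicity, PN = (p₁ − p₀) / p₁.
PN = (0.107 − 0.04) / 0.107 = 0.067 / 0.107 ≈ 0.6262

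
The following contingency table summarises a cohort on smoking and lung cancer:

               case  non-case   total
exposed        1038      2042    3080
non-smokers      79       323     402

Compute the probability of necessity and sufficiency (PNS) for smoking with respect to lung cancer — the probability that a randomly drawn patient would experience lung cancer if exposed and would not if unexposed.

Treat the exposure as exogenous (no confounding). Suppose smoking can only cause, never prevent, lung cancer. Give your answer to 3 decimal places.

p₁ = P(outcome | exposed) = 1038/3080 = 0.33701
p₀ = P(outcome | unexposed) = 79/402 = 0.19652
Under exogeneity and monotonicity, PNS = p₁ − p₀.
PNS = 0.33701 − 0.19652 = 0.1405

PNS ≈ 0.140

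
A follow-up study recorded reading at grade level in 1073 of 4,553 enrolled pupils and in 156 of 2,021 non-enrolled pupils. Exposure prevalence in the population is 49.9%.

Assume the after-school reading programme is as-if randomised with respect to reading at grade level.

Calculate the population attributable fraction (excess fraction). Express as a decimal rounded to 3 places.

p₁ = P(outcome | exposed) = 1073/4553 = 0.23567
p₀ = P(outcome | unexposed) = 156/2021 = 0.07719
Overall risk P(Y=1) = π·p₁ + (1−π)·p₀ = 0.499×0.23567 + 0.501×0.07719 = 0.15627.
Under exogeneity, PAF = [P(Y=1) − p₀] / P(Y=1).
PAF = (0.15627 − 0.07719) / 0.15627 ≈ 0.5061

PAF ≈ 0.506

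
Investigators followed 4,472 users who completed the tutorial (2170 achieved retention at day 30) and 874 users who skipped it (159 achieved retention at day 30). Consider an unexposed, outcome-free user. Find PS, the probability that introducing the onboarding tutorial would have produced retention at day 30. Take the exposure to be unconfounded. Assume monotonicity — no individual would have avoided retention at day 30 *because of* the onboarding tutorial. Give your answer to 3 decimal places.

PS ≈ 0.371

p₁ = P(outcome | exposed) = 2170/4472 = 0.48524
p₀ = P(outcome | unexposed) = 159/874 = 0.18192
Under exogeneity and monotonicity, PS = (p₁ − p₀) / (1 − p₀).
PS = (0.48524 − 0.18192) / (1 − 0.18192) = 0.30332 / 0.81808 ≈ 0.3708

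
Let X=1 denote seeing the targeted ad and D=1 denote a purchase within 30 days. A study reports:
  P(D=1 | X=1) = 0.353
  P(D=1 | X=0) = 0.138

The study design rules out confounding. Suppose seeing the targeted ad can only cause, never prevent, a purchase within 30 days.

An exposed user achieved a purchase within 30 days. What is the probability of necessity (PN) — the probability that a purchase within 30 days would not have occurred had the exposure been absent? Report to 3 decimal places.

Let p₁ = 0.353, p₀ = 0.138.
Under exogeneity and monotonicity, PN = (p₁ − p₀) / p₁.
PN = (0.353 − 0.138) / 0.353 = 0.215 / 0.353 ≈ 0.6091

PN ≈ 0.609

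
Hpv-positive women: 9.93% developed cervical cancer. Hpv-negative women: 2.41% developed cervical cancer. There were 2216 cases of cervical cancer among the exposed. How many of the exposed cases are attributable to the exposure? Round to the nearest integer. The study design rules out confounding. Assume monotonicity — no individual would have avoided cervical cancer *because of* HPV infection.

p₁ = 0.0993, p₀ = 0.0241.
PN = (p₁ − p₀)/p₁ = (0.0993 − 0.0241) / 0.0993 ≈ 0.75730.
Attributable cases ≈ PN × (exposed cases) = 0.75730 × 2216 ≈ 1678.18.

about 1678 cases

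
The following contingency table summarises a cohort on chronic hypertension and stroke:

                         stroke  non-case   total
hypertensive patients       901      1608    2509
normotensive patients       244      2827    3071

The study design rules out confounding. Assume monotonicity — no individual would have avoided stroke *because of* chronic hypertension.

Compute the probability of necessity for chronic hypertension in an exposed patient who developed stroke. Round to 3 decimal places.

PN ≈ 0.779

p₁ = P(outcome | exposed) = 901/2509 = 0.35911
p₀ = P(outcome | unexposed) = 244/3071 = 0.079453
Under exogeneity and monotonicity, PN = (p₁ − p₀)/p₁.
PN = (0.35911 − 0.079453) / 0.35911 ≈ 0.7787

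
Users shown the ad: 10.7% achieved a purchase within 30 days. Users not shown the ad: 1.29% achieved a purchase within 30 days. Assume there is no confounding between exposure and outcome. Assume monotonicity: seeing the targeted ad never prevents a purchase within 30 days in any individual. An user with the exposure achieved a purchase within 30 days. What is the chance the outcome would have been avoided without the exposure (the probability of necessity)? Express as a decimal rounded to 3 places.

PN ≈ 0.879

p₁ = 0.107, p₀ = 0.0129.
Under exogeneity and monotonicity, PN = (p₁ − p₀) / p₁.
PN = (0.107 − 0.0129) / 0.107 = 0.0941 / 0.107 ≈ 0.8794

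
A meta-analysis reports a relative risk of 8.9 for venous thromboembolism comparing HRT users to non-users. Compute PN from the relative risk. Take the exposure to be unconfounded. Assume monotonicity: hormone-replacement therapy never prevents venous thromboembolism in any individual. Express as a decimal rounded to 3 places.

Under exogeneity and monotonicity, PN = (RR − 1) / RR = 1 − 1/RR.
PN = (8.9 − 1) / 8.9 = 7.9 / 8.9 ≈ 0.8876

PN ≈ 0.888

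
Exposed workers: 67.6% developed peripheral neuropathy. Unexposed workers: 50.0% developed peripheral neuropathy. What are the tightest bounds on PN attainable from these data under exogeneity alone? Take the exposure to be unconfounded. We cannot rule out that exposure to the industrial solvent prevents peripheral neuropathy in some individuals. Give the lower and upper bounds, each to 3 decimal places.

p₁ = 0.676, p₀ = 0.5.
Under exogeneity alone the bounds on PN are max{0,(p₁−p₀)/p₁} ≤ PN ≤ min{1,(1−p₀)/p₁}.
  lower = (p₁ − p₀)/p₁ = 0.176 / 0.676 ≈ 0.2604
  upper = min{1, (1 − p₀)/p₁} = 0.5 / 0.676 ≈ 0.7396

0.260 ≤ PN ≤ 0.740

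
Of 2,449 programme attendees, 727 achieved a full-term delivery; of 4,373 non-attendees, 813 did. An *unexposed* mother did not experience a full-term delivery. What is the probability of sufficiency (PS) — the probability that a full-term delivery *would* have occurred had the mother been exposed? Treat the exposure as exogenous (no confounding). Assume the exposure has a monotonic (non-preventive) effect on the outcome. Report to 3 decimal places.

PS ≈ 0.136

p₁ = P(outcome | exposed) = 727/2449 = 0.29686
p₀ = P(outcome | unexposed) = 813/4373 = 0.18591
Under exogeneity and monotonicity, PS = (p₁ − p₀) / (1 − p₀).
PS = (0.29686 − 0.18591) / (1 − 0.18591) = 0.11094 / 0.81409 ≈ 0.1363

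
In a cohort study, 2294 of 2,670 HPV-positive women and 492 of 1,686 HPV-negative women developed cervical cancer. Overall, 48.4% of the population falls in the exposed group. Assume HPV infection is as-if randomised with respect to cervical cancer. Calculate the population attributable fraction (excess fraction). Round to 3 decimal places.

p₁ = P(outcome | exposed) = 2294/2670 = 0.85918
p₀ = P(outcome | unexposed) = 492/1686 = 0.29181
Overall risk P(Y=1) = π·p₁ + (1−π)·p₀ = 0.484×0.85918 + 0.516×0.29181 = 0.56642.
Under exogeneity, PAF = [P(Y=1) − p₀] / P(Y=1).
PAF = (0.56642 − 0.29181) / 0.56642 ≈ 0.4848

PAF ≈ 0.485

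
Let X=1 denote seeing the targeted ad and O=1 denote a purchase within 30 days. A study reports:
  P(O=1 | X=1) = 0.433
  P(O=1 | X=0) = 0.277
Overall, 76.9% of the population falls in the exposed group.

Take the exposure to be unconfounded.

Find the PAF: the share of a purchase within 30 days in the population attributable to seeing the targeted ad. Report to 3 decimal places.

PAF ≈ 0.302

Let p₁ = 0.433, p₀ = 0.277.
Overall risk P(Y=1) = π·p₁ + (1−π)·p₀ = 0.769×0.433 + 0.231×0.277 = 0.39696.
Under exogeneity, PAF = [P(Y=1) − p₀] / P(Y=1).
PAF = (0.39696 − 0.277) / 0.39696 ≈ 0.3022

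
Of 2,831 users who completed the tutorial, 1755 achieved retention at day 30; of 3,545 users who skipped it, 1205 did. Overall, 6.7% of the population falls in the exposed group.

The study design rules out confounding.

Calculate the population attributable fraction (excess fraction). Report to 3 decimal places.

p₁ = P(outcome | exposed) = 1755/2831 = 0.61992
p₀ = P(outcome | unexposed) = 1205/3545 = 0.33992
Overall risk P(Y=1) = π·p₁ + (1−π)·p₀ = 0.067×0.61992 + 0.933×0.33992 = 0.35868.
Under exogeneity, PAF = [P(Y=1) − p₀] / P(Y=1).
PAF = (0.35868 − 0.33992) / 0.35868 ≈ 0.0523

PAF ≈ 0.052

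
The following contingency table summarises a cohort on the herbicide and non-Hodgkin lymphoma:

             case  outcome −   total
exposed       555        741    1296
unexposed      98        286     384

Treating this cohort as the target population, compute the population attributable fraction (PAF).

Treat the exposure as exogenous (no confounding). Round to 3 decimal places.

p₁ = P(outcome | exposed) = 555/1296 = 0.42824
p₀ = P(outcome | unexposed) = 98/384 = 0.25521
Exposure prevalence π = 1296/1680 = 0.77143; overall risk P(Y=1) = 0.38869.
Under exogeneity, PAF = [P(Y=1) − p₀]/P(Y=1).
PAF = (0.38869 − 0.25521) / 0.38869 ≈ 0.3434

PAF ≈ 0.343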